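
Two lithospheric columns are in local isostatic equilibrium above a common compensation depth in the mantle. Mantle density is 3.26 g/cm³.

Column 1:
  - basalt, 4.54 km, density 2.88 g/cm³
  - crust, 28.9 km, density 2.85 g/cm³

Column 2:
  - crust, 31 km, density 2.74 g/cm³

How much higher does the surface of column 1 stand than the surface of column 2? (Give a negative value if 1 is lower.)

−0.781 km

For any compensation level in the mantle, the mantle terms cancel and isostasy reduces to e = (Σt_1 − Σt_2) − (Σ(ρt)_1 − Σ(ρt)_2) / ρ_m.
Σt_1 = 33.44 km; Σt_2 = 31 km; Σ(ρt)_1 = 95.4402; Σ(ρt)_2 = 84.94 (in km·g/cm³).
e = (33.44 − 31) − (95.4402 − 84.94) / 3.26 = −0.781 km.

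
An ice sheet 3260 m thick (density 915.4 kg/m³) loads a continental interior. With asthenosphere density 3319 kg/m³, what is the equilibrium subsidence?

899 m

Isostatic balance requires: the ice load ρ_ice t is balanced by mantle displaced below, ρ_m s.
s = t ρ_ice / ρ_m = 3260 m × 915.4/3319 = 899 m.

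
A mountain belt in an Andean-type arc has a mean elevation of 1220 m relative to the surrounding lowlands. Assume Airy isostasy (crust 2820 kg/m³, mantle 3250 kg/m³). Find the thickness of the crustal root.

8000 m

For local isostatic compensation: the weight of the topography is balanced by the buoyancy of the root, ρ_c h = (ρ_m − ρ_c) r.
r = h · ρ_c / (ρ_m − ρ_c) = 1220 m × 2820 / (3250 − 2820) = 8000 m.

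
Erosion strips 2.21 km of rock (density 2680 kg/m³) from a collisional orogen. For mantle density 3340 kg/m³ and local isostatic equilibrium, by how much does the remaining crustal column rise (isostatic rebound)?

1.77 km

Unloading: uplift u = e ρ_c/ρ_m = 2.21 km × 2680/3340 = 1.77 km.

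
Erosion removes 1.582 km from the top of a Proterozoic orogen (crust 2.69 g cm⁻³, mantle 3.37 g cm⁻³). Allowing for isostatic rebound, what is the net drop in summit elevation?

0.319 km

Rebound u = e ρ_c/ρ_m = 1.582 km × 2.69/3.37 = 1.263 km.
Net surface drop = e − u = 1.582 km − 1.263 km = e (ρ_m − ρ_c)/ρ_m = 0.319 km.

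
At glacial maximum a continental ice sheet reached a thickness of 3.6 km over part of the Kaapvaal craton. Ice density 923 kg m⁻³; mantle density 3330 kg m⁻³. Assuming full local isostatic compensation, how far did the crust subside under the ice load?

Equating mass per unit area of the two columns: the ice load ρ_ice t is balanced by mantle displaced below, ρ_m s.
s = t ρ_ice / ρ_m = 3.6 km × 923/3330 = 0.998 km.

0.998 km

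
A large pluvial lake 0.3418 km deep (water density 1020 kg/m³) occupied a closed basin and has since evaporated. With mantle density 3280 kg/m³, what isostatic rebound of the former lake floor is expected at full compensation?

0.106 km

u = d ρ_w/ρ_m = 0.3418 km × 1020/3280 = 0.106 km.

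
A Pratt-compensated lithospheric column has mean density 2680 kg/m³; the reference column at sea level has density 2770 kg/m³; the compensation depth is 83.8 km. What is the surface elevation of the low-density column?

ρ_ref D = ρ (D + h) → h = D (ρ_ref − ρ)/ρ.
h = 83.8 km × (2770 − 2680)/2680 = 2.81 km.

2.81 km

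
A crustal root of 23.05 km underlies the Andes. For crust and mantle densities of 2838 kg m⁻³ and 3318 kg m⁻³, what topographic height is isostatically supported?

3.9 km

In Airy isostatic equilibrium: ρ_c h = (ρ_m − ρ_c) r.
h = r (ρ_m − ρ_c) / ρ_c = 23.05 km × (3318 − 2838) / 2838 = 3.9 km.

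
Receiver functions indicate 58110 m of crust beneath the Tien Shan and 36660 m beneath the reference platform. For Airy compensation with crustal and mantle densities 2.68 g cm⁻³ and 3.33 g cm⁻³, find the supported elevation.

4190 m

Excess crust Δ = 58110 m − 36660 m = 21450 m, split between elevation h and root r with h + r = Δ.
Airy balance ρ_c h = (ρ_m − ρ_c) r gives r = h ρ_c/(ρ_m − ρ_c), so h (1 + ρ_c/(ρ_m − ρ_c)) = Δ, i.e. h = Δ (ρ_m − ρ_c)/ρ_m.
h = 21450 m × 0.65/3.33 = 4190 m.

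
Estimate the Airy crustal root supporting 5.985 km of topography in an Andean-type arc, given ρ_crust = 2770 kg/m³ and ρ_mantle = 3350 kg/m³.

Balancing pressure at the compensation depth: the weight of the topography is balanced by the buoyancy of the root, ρ_c h = (ρ_m − ρ_c) r.
r = h · ρ_c / (ρ_m − ρ_c) = 5.985 km × 2770 / (3350 − 2770) = 28.6 km.

28.6 km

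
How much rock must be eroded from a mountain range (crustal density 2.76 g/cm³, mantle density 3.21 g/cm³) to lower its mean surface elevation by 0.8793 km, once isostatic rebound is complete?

Net drop Δ = e − u = e − e ρ_c/ρ_m = e (ρ_m − ρ_c)/ρ_m.
e = Δ ρ_m/(ρ_m − ρ_c) = 0.8793 km × 3.21/0.45 = 6.27 km.

6.27 km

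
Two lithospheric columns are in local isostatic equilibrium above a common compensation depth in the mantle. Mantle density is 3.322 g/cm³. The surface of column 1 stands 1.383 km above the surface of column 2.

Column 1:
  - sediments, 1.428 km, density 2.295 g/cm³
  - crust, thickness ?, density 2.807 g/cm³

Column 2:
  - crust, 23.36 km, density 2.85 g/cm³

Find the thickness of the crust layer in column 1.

Take the compensation level at the base of the deeper column (depth z_c below the surface of column 1) and equate Σ ρ_i t_i down to z_c; mantle fills any gap and the z_c terms cancel.
Column 1: 1.428×2.295 + x×2.807 + (z_c − 1.428 − x)×3.322
Column 2: 1.383×0 + 23.36×2.85 + (z_c − 1.383 − 23.36)×3.322
The z_c×3.322 term appears on both sides and cancels. Collect the known terms of each column as K = Σ(ρt)_known − 3.322 × (depth of known layers): K_1 = 3.27726 − 3.322×1.428 = −1.466556; K_2 = 66.576 − 3.322×(1.383 + 23.36) = −15.620246.
Balance: K_1 − x×(3.322 − 2.807) = K_2, so x = (K_1 − K_2)/(3.322 − 2.807) = 14.1537/0.515 = 27.5 km.

27.5 km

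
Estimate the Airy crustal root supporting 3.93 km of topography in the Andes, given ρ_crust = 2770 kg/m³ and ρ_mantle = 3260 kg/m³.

Isostatic balance requires: the weight of the topography is balanced by the buoyancy of the root, ρ_c h = (ρ_m − ρ_c) r.
r = h · ρ_c / (ρ_m − ρ_c) = 3.93 km × 2770 / (3260 − 2770) = 22.2 km.

22.2 km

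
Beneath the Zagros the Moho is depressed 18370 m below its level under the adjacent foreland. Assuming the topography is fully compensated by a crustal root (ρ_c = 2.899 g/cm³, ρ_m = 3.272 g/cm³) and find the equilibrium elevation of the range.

Isostatic balance requires: ρ_c h = (ρ_m − ρ_c) r.
h = r (ρ_m − ρ_c) / ρ_c = 18370 m × (3.272 − 2.899) / 2.899 = 2360 m.

2360 m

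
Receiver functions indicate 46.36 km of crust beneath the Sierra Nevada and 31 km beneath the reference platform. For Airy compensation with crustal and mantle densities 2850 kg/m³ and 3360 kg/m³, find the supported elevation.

Excess crust Δ = 46.36 km − 31 km = 15.36 km, split between elevation h and root r with h + r = Δ.
Airy balance ρ_c h = (ρ_m − ρ_c) r gives r = h ρ_c/(ρ_m − ρ_c), so h (1 + ρ_c/(ρ_m − ρ_c)) = Δ, i.e. h = Δ (ρ_m − ρ_c)/ρ_m.
h = 15.36 km × 510/3360 = 2.33 km.

2.33 km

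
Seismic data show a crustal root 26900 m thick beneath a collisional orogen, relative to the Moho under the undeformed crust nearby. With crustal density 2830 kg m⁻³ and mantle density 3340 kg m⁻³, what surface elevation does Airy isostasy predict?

4850 m

Balancing pressure at the compensation depth: ρ_c h = (ρ_m − ρ_c) r.
h = r (ρ_m − ρ_c) / ρ_c = 26900 m × (3340 − 2830) / 2830 = 4850 m.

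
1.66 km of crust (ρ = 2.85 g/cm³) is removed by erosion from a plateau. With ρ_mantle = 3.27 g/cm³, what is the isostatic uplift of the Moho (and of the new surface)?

1.45 km

Unloading: uplift u = e ρ_c/ρ_m = 1.66 km × 2.85/3.27 = 1.45 km.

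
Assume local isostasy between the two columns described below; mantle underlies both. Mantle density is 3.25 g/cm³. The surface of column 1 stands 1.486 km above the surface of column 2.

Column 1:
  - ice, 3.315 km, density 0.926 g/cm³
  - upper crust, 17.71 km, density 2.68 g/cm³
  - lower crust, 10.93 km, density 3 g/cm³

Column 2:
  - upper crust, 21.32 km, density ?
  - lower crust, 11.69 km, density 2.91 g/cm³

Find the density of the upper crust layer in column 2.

Take the compensation level at the base of the deeper column (depth z_c below the surface of column 1) and equate Σ ρ_i t_i down to z_c; mantle fills any gap and the z_c terms cancel.
Column 1: 3.315×0.926 + 17.71×2.68 + 10.93×3 + (z_c − 31.955)×3.25
Column 2: 1.486×0 + 21.32×ρ + 11.69×2.91 + (z_c − 1.486 − 33.01)×3.25
The z_c×3.25 term appears on both sides and cancels. Collect the known terms of each column as K = Σ(ρt)_known − 3.25 × (depth of known layers): K_1 = 83.32249 − 3.25×31.955 = −20.53126; K_2 = 34.0179 − 3.25×(1.486 + 33.01) = −78.0941.
Balance: K_1 = K_2 + 21.32×ρ, so ρ = (K_1 − K_2)/21.32 = 57.5628/21.32 = 2.7 g/cm³.

2.7 g/cm³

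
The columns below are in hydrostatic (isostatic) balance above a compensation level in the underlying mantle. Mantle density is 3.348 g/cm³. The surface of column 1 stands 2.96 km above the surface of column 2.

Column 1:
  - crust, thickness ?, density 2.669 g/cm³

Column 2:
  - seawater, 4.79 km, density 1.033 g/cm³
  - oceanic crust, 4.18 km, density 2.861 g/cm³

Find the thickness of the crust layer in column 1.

Take the compensation level at the base of the deeper column (depth z_c below the surface of column 1) and equate Σ ρ_i t_i down to z_c; mantle fills any gap and the z_c terms cancel.
Column 1: x×2.669 + (z_c − 0 − x)×3.348
Column 2: 2.96×0 + 4.79×1.033 + 4.18×2.861 + (z_c − 2.96 − 8.97)×3.348
The z_c×3.348 term appears on both sides and cancels. Collect the known terms of each column as K = Σ(ρt)_known − 3.348 × (depth of known layers): K_1 = 0 − 3.348×0 = 0; K_2 = 16.90705 − 3.348×(2.96 + 8.97) = −23.03459.
Balance: K_1 − x×(3.348 − 2.669) = K_2, so x = (K_1 − K_2)/(3.348 − 2.669) = 23.0346/0.679 = 33.9 km.

33.9 km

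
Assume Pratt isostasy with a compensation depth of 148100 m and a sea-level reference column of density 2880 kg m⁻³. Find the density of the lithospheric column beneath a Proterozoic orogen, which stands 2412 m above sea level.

Pratt balance: ρ_ref D = ρ (D + h).
ρ = ρ_ref D/(D + h) = 2880 × 148100 m/(148100 m + 2412 m) = 2830 kg m⁻³.

2830 kg m⁻³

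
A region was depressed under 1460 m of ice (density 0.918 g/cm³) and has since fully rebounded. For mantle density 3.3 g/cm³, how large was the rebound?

406 m

Removing the load lets mantle flow back in; uplift u satisfies ρ_ice t = ρ_m u.
u = t ρ_ice/ρ_m = 1460 m × 0.918/3.3 = 406 m.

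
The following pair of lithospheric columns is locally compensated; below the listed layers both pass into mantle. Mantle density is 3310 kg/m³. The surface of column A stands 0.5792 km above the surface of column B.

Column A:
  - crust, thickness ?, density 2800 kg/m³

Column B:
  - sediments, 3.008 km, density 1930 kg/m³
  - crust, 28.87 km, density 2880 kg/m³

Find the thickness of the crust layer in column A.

36.2 km

Take the compensation level at the base of the deeper column (depth z_c below the surface of column A) and equate Σ ρ_i t_i down to z_c; mantle fills any gap and the z_c terms cancel.
Column A: x×2800 + (z_c − 0 − x)×3310
Column B: 0.5792×0 + 3.008×1930 + 28.87×2880 + (z_c − 0.5792 − 31.878)×3310
The z_c×3310 term appears on both sides and cancels. Collect the known terms of each column as K = Σ(ρt)_known − 3310 × (depth of known layers): K_A = 0 − 3310×0 = 0; K_B = 88951.04 − 3310×(0.5792 + 31.878) = −18482.292.
Balance: K_A − x×(3310 − 2800) = K_B, so x = (K_A − K_B)/(3310 − 2800) = 18482.3/510 = 36.2 km.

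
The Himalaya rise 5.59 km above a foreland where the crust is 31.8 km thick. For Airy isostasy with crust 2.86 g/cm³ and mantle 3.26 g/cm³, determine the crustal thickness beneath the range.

Root depth r = h ρ_c / (ρ_m − ρ_c) = 5.59 km × 2.86 / 0.4 = 39.97 km.
Total thickness = T + h + r = 31.8 km + 5.59 km + 39.97 km = 77.4 km.

77.4 km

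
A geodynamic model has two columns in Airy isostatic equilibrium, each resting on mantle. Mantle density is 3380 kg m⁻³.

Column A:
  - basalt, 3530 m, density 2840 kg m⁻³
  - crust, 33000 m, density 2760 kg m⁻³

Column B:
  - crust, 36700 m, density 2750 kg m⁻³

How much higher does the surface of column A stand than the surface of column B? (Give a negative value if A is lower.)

For any compensation level in the mantle, the mantle terms cancel and isostasy reduces to e = (Σt_A − Σt_B) − (Σ(ρt)_A − Σ(ρt)_B) / ρ_m.
Σt_A = 36530 m; Σt_B = 36700 m; Σ(ρt)_A = 101105200; Σ(ρt)_B = 100925000 (in m·kg m⁻³).
e = (36530 − 36700) − (101105200 − 100925000) / 3380 = −223 m.

−223 m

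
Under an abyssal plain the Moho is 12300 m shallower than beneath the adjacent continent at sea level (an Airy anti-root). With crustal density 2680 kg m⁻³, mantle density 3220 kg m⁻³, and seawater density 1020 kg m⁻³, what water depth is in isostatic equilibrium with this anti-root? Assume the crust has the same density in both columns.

4000 m

Replacing a thickness d of crust by seawater at the top must be balanced by replacing crust with mantle at the base: d (ρ_c − ρ_w) = a (ρ_m − ρ_c).
d = a (ρ_m − ρ_c)/(ρ_c − ρ_w) = 12300 m × 540/1660 = 4000 m.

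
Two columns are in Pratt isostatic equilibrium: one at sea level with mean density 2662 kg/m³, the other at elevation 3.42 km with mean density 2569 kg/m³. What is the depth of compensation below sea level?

94.5 km

ρ_ref D = ρ (D + h) → D (ρ_ref − ρ) = ρ h.
D = ρ h/(ρ_ref − ρ) = 2569 × 3.42 km/(2662 − 2569) = 94.5 km.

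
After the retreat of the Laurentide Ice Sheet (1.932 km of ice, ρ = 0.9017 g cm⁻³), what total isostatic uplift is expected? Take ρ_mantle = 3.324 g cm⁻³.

0.524 km

Removing the load lets mantle flow back in; uplift u satisfies ρ_ice t = ρ_m u.
u = t ρ_ice/ρ_m = 1.932 km × 0.9017/3.324 = 0.524 km.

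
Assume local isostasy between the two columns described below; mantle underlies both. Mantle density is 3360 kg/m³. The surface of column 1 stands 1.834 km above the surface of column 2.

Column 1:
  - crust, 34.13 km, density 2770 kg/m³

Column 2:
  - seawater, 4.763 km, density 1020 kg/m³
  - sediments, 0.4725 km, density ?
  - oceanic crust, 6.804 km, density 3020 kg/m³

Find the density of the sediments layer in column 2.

Take the compensation level at the base of the deeper column (depth z_c below the surface of column 1) and equate Σ ρ_i t_i down to z_c; mantle fills any gap and the z_c terms cancel.
Column 1: 34.13×2770 + (z_c − 34.13)×3360
Column 2: 1.834×0 + 4.763×1020 + 0.4725×ρ + 6.804×3020 + (z_c − 1.834 − 12.0395)×3360
The z_c×3360 term appears on both sides and cancels. Collect the known terms of each column as K = Σ(ρt)_known − 3360 × (depth of known layers): K_1 = 94540.1 − 3360×34.13 = −20136.7; K_2 = 25406.34 − 3360×(1.834 + 12.0395) = −21208.62.
Balance: K_1 = K_2 + 0.4725×ρ, so ρ = (K_1 − K_2)/0.4725 = 1071.92/0.4725 = 2270 kg/m³.

2270 kg/m³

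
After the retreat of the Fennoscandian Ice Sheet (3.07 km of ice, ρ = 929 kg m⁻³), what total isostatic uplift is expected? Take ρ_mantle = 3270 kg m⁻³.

0.872 km

Removing the load lets mantle flow back in; uplift u satisfies ρ_ice t = ρ_m u.
u = t ρ_ice/ρ_m = 3.07 km × 929/3270 = 0.872 km.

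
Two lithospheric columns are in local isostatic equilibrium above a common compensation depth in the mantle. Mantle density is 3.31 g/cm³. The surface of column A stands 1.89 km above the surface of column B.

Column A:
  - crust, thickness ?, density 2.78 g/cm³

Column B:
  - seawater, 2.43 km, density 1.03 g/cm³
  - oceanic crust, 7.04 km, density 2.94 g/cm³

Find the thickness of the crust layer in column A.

Take the compensation level at the base of the deeper column (depth z_c below the surface of column A) and equate Σ ρ_i t_i down to z_c; mantle fills any gap and the z_c terms cancel.
Column A: x×2.78 + (z_c − 0 − x)×3.31
Column B: 1.89×0 + 2.43×1.03 + 7.04×2.94 + (z_c − 1.89 − 9.47)×3.31
The z_c×3.31 term appears on both sides and cancels. Collect the known terms of each column as K = Σ(ρt)_known − 3.31 × (depth of known layers): K_A = 0 − 3.31×0 = 0; K_B = 23.2005 − 3.31×(1.89 + 9.47) = −14.4011.
Balance: K_A − x×(3.31 − 2.78) = K_B, so x = (K_A − K_B)/(3.31 − 2.78) = 14.4011/0.53 = 27.2 km.

27.2 km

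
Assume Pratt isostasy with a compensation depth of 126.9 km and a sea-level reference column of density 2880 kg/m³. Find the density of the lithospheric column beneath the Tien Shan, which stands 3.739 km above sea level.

Pratt balance: ρ_ref D = ρ (D + h).
ρ = ρ_ref D/(D + h) = 2880 × 126.9 km/(126.9 km + 3.739 km) = 2800 kg/m³.

2800 kg/m³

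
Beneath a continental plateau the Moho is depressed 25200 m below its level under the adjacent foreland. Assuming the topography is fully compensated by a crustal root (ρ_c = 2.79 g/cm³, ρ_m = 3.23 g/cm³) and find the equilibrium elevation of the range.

3970 m

Balancing pressure at the compensation depth: ρ_c h = (ρ_m − ρ_c) r.
h = r (ρ_m − ρ_c) / ρ_c = 25200 m × (3.23 − 2.79) / 2.79 = 3970 m.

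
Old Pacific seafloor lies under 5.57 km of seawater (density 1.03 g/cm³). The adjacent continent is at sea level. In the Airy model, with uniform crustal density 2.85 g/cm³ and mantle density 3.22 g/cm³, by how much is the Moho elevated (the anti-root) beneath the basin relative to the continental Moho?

Isostatic balance requires: replacing crust with seawater at the top is compensated by replacing crust with mantle at the base: d (ρ_c − ρ_w) = a (ρ_m − ρ_c).
a = d (ρ_c − ρ_w)/(ρ_m − ρ_c) = 5.57 km × 1.82/0.37 = 27.4 km.

27.4 km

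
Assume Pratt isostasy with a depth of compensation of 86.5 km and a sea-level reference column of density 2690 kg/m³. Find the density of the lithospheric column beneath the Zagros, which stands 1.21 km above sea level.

2650 kg/m³

Pratt balance: ρ_ref D = ρ (D + h).
ρ = ρ_ref D/(D + h) = 2690 × 86.5 km/(86.5 km + 1.21 km) = 2650 kg/m³.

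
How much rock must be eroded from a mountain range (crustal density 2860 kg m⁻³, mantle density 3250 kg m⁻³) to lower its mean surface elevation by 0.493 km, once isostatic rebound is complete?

4.11 km

Net drop Δ = e − u = e − e ρ_c/ρ_m = e (ρ_m − ρ_c)/ρ_m.
e = Δ ρ_m/(ρ_m − ρ_c) = 0.493 km × 3250/390 = 4.11 km.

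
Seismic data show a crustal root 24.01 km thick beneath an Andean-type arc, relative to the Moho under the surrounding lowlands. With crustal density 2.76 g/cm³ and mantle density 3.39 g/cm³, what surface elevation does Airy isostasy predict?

Equating mass per unit area of the two columns: ρ_c h = (ρ_m − ρ_c) r.
h = r (ρ_m − ρ_c) / ρ_c = 24.01 km × (3.39 − 2.76) / 2.76 = 5.48 km.

5.48 km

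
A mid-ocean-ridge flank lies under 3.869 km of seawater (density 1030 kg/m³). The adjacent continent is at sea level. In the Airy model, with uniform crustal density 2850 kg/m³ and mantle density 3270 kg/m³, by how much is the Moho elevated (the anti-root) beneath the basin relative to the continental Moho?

16.8 km

For local isostatic compensation: replacing crust with seawater at the top is compensated by replacing crust with mantle at the base: d (ρ_c − ρ_w) = a (ρ_m − ρ_c).
a = d (ρ_c − ρ_w)/(ρ_m − ρ_c) = 3.869 km × 1820/420 = 16.8 km.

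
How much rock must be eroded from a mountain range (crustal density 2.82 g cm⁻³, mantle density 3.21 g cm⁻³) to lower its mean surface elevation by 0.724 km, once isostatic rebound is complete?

5.96 km

Net drop Δ = e − u = e − e ρ_c/ρ_m = e (ρ_m − ρ_c)/ρ_m.
e = Δ ρ_m/(ρ_m − ρ_c) = 0.724 km × 3.21/0.39 = 5.96 km.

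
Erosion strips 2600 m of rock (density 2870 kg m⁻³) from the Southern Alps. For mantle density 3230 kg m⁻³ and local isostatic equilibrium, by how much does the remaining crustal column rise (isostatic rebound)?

2310 m

Unloading: uplift u = e ρ_c/ρ_m = 2600 m × 2870/3230 = 2310 m.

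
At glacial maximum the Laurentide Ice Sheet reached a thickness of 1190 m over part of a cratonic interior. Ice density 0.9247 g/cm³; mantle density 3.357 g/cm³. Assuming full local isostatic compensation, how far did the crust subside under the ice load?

In Airy isostatic equilibrium: the ice load ρ_ice t is balanced by mantle displaced below, ρ_m s.
s = t ρ_ice / ρ_m = 1190 m × 0.9247/3.357 = 328 m.

328 m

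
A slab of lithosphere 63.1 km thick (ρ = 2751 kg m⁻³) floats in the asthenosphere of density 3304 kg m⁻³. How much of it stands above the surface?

10.6 km

Floating equilibrium: submerged depth d = t ρ_obj/ρ_fluid = 63.1 km × 2751/3304 = 52.54 km.
Freeboard = t − d = 63.1 km − 52.54 km = 10.6 km.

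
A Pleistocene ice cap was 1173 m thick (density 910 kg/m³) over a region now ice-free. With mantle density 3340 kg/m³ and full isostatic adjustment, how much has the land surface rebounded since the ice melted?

320 m

Removing the load lets mantle flow back in; uplift u satisfies ρ_ice t = ρ_m u.
u = t ρ_ice/ρ_m = 1173 m × 910/3340 = 320 m.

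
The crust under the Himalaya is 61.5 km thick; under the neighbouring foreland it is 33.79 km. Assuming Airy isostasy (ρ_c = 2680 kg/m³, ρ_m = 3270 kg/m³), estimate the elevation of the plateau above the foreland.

5 km

Excess crust Δ = 61.5 km − 33.79 km = 27.71 km, split between elevation h and root r with h + r = Δ.
Airy balance ρ_c h = (ρ_m − ρ_c) r gives r = h ρ_c/(ρ_m − ρ_c), so h (1 + ρ_c/(ρ_m − ρ_c)) = Δ, i.e. h = Δ (ρ_m − ρ_c)/ρ_m.
h = 27.71 km × 590/3270 = 5 km.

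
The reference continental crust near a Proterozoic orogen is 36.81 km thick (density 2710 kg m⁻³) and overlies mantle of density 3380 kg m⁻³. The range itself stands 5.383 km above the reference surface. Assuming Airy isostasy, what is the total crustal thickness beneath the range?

Root depth r = h ρ_c / (ρ_m − ρ_c) = 5.383 km × 2710 / 670 = 21.77 km.
Total thickness = T + h + r = 36.81 km + 5.383 km + 21.77 km = 64 km.

64 km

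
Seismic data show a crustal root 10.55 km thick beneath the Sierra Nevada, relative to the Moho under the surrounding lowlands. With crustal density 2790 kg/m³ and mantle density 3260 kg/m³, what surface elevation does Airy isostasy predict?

1.78 km

For local isostatic compensation: ρ_c h = (ρ_m − ρ_c) r.
h = r (ρ_m − ρ_c) / ρ_c = 10.55 km × (3260 − 2790) / 2790 = 1.78 km.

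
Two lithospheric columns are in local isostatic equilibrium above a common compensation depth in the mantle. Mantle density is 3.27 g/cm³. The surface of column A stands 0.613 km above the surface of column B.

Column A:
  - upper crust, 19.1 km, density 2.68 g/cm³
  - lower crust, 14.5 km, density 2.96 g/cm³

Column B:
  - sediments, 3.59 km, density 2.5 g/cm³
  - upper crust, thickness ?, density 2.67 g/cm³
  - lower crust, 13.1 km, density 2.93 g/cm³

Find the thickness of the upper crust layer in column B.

10.9 km

Take the compensation level at the base of the deeper column (depth z_c below the surface of column A) and equate Σ ρ_i t_i down to z_c; mantle fills any gap and the z_c terms cancel.
Column A: 19.1×2.68 + 14.5×2.96 + (z_c − 33.6)×3.27
Column B: 0.613×0 + 3.59×2.5 + x×2.67 + 13.1×2.93 + (z_c − 0.613 − 16.69 − x)×3.27
The z_c×3.27 term appears on both sides and cancels. Collect the known terms of each column as K = Σ(ρt)_known − 3.27 × (depth of known layers): K_A = 94.108 − 3.27×33.6 = −15.764; K_B = 47.358 − 3.27×(0.613 + 16.69) = −9.22281.
Balance: K_A = K_B − x×(3.27 − 2.67), so x = (K_B − K_A)/(3.27 − 2.67) = 6.54119/0.6 = 10.9 km.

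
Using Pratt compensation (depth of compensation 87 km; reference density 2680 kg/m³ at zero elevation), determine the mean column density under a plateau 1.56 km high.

2630 kg/m³

Pratt balance: ρ_ref D = ρ (D + h).
ρ = ρ_ref D/(D + h) = 2680 × 87 km/(87 km + 1.56 km) = 2630 kg/m³.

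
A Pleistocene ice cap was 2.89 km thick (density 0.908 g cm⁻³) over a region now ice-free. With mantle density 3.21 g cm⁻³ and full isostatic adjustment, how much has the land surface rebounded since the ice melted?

Removing the load lets mantle flow back in; uplift u satisfies ρ_ice t = ρ_m u.
u = t ρ_ice/ρ_m = 2.89 km × 0.908/3.21 = 0.817 km.

0.817 km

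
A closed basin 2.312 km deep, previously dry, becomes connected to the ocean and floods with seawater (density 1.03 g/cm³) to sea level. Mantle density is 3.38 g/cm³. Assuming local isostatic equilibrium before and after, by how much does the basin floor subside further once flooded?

After flooding the water column is d + s deep. Its weight must equal the weight of mantle displaced by the extra subsidence s: (d + s) ρ_w = s ρ_m.
s = d ρ_w / (ρ_m − ρ_w) = 2.312 km × 1.03/(3.38 − 1.03) = 1.01 km.

1.01 km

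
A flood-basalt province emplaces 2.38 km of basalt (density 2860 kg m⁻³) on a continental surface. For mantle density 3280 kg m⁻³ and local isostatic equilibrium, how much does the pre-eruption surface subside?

2.08 km

Subaerial loading: s = t ρ_load / ρ_m.
s = 2.38 km × 2860/3280 = 2.08 km.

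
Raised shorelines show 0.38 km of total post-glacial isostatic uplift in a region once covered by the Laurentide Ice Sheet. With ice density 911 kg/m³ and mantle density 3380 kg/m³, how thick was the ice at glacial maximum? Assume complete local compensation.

1.41 km

u = t ρ_ice/ρ_m → t = u ρ_m/ρ_ice = 0.38 km × 3380/911 = 1.41 km.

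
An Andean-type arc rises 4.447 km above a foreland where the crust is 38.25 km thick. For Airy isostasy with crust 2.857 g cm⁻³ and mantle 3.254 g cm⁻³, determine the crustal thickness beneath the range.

74.7 km

Root depth r = h ρ_c / (ρ_m − ρ_c) = 4.447 km × 2.857 / 0.397 = 32 km.
Total thickness = T + h + r = 38.25 km + 4.447 km + 32 km = 74.7 km.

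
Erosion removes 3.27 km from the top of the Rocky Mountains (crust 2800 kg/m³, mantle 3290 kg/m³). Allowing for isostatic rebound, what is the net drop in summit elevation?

Rebound u = e ρ_c/ρ_m = 3.27 km × 2800/3290 = 2.783 km.
Net surface drop = e − u = 3.27 km − 2.783 km = e (ρ_m − ρ_c)/ρ_m = 0.487 km.

0.487 km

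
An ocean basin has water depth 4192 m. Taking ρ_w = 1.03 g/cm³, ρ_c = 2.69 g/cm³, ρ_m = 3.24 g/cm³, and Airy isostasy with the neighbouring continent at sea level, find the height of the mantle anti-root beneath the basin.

12700 m

For local isostatic compensation: replacing crust with seawater at the top is compensated by replacing crust with mantle at the base: d (ρ_c − ρ_w) = a (ρ_m − ρ_c).
a = d (ρ_c − ρ_w)/(ρ_m − ρ_c) = 4192 m × 1.66/0.55 = 12700 m.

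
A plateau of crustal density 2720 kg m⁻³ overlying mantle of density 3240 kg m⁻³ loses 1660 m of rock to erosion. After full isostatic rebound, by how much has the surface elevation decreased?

266 m

Rebound u = e ρ_c/ρ_m = 1660 m × 2720/3240 = 1394 m.
Net surface drop = e − u = 1660 m − 1394 m = e (ρ_m − ρ_c)/ρ_m = 266 m.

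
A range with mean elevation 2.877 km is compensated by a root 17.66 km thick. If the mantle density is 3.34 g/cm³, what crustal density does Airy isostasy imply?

2.87 g/cm³

ρ_c h = (ρ_m − ρ_c) r → ρ_c (h + r) = ρ_m r → ρ_c = ρ_m r / (h + r).
ρ_c = 3.34 × 17.66 km / (2.877 km + 17.66 km) = 2.87 g/cm³.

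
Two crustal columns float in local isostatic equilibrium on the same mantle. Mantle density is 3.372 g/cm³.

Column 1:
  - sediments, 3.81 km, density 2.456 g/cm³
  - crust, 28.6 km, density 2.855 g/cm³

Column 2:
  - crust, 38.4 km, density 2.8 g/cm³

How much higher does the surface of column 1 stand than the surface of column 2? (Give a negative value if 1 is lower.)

−1.09 km

For any compensation level in the mantle, the mantle terms cancel and isostasy reduces to e = (Σt_1 − Σt_2) − (Σ(ρt)_1 − Σ(ρt)_2) / ρ_m.
Σt_1 = 32.41 km; Σt_2 = 38.4 km; Σ(ρt)_1 = 91.01036; Σ(ρt)_2 = 107.52 (in km·g/cm³).
e = (32.41 − 38.4) − (91.01036 − 107.52) / 3.372 = −1.09 km.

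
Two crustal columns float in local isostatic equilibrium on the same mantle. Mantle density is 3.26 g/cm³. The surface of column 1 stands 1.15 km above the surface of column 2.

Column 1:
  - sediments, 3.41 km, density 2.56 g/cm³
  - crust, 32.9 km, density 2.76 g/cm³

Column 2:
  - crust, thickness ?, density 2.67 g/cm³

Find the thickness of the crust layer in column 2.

Take the compensation level at the base of the deeper column (depth z_c below the surface of column 1) and equate Σ ρ_i t_i down to z_c; mantle fills any gap and the z_c terms cancel.
Column 1: 3.41×2.56 + 32.9×2.76 + (z_c − 36.31)×3.26
Column 2: 1.15×0 + x×2.67 + (z_c − 1.15 − 0 − x)×3.26
The z_c×3.26 term appears on both sides and cancels. Collect the known terms of each column as K = Σ(ρt)_known − 3.26 × (depth of known layers): K_1 = 99.5336 − 3.26×36.31 = −18.837; K_2 = 0 − 3.26×(1.15 + 0) = −3.749.
Balance: K_1 = K_2 − x×(3.26 − 2.67), so x = (K_2 − K_1)/(3.26 − 2.67) = 15.088/0.59 = 25.6 km.

25.6 km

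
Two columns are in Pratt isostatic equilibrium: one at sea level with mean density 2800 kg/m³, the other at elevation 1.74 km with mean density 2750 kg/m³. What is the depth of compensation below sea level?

95.7 km

ρ_ref D = ρ (D + h) → D (ρ_ref − ρ) = ρ h.
D = ρ h/(ρ_ref − ρ) = 2750 × 1.74 km/(2800 − 2750) = 95.7 km.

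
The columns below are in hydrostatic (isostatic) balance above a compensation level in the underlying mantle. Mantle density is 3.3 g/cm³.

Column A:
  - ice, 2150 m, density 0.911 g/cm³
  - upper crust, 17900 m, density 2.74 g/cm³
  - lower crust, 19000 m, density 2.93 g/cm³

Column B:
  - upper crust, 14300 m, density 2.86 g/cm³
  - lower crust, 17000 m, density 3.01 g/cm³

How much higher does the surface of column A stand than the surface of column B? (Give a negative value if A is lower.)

3320 m

For any compensation level in the mantle, the mantle terms cancel and isostasy reduces to e = (Σt_A − Σt_B) − (Σ(ρt)_A − Σ(ρt)_B) / ρ_m.
Σt_A = 39050 m; Σt_B = 31300 m; Σ(ρt)_A = 106674.65; Σ(ρt)_B = 92068 (in m·g/cm³).
e = (39050 − 31300) − (106674.65 − 92068) / 3.3 = 3320 m.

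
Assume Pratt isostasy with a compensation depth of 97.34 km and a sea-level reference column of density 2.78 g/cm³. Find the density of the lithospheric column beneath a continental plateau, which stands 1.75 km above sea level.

2.73 g/cm³

Pratt balance: ρ_ref D = ρ (D + h).
ρ = ρ_ref D/(D + h) = 2.78 × 97.34 km/(97.34 km + 1.75 km) = 2.73 g/cm³.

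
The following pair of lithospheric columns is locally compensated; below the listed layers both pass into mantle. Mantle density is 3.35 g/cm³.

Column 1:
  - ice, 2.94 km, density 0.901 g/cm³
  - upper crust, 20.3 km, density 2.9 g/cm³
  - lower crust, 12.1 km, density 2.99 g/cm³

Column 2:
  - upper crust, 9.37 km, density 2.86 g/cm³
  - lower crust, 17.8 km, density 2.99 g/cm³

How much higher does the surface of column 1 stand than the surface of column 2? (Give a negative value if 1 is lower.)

2.89 km

For any compensation level in the mantle, the mantle terms cancel and isostasy reduces to e = (Σt_1 − Σt_2) − (Σ(ρt)_1 − Σ(ρt)_2) / ρ_m.
Σt_1 = 35.34 km; Σt_2 = 27.17 km; Σ(ρt)_1 = 97.69794; Σ(ρt)_2 = 80.0202 (in km·g/cm³).
e = (35.34 − 27.17) − (97.69794 − 80.0202) / 3.35 = 2.89 km.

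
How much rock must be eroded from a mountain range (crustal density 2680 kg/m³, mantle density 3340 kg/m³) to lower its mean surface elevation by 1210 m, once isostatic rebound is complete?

Net drop Δ = e − u = e − e ρ_c/ρ_m = e (ρ_m − ρ_c)/ρ_m.
e = Δ ρ_m/(ρ_m − ρ_c) = 1210 m × 3340/660 = 6120 m.

6120 m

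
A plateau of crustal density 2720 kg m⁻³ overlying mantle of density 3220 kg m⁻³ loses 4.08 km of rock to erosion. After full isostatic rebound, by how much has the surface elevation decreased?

0.634 km

Rebound u = e ρ_c/ρ_m = 4.08 km × 2720/3220 = 3.446 km.
Net surface drop = e − u = 4.08 km − 3.446 km = e (ρ_m − ρ_c)/ρ_m = 0.634 km.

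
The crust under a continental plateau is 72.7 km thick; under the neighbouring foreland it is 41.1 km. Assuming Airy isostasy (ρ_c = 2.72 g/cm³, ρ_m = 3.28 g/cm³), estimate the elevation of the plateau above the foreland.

Excess crust Δ = 72.7 km − 41.1 km = 31.6 km, split between elevation h and root r with h + r = Δ.
Airy balance ρ_c h = (ρ_m − ρ_c) r gives r = h ρ_c/(ρ_m − ρ_c), so h (1 + ρ_c/(ρ_m − ρ_c)) = Δ, i.e. h = Δ (ρ_m − ρ_c)/ρ_m.
h = 31.6 km × 0.56/3.28 = 5.4 km.

5.4 km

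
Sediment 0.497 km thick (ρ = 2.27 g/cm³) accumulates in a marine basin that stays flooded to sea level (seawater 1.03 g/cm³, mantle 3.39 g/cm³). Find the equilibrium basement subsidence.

Submarine loading: the sediment displaces seawater, and the subsidence is in turn flooded, so s (ρ_m − ρ_w) = t (ρ_sed − ρ_w).
s = 0.497 km × (2.27 − 1.03) / (3.39 − 1.03) = 0.261 km.

0.261 km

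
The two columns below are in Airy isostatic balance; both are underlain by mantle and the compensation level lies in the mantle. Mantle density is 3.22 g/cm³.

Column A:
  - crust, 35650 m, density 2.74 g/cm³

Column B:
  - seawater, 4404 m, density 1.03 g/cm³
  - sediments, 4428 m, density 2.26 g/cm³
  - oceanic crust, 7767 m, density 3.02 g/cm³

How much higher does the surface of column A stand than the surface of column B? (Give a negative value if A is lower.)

516 m

For any compensation level in the mantle, the mantle terms cancel and isostasy reduces to e = (Σt_A − Σt_B) − (Σ(ρt)_A − Σ(ρt)_B) / ρ_m.
Σt_A = 35650 m; Σt_B = 16599 m; Σ(ρt)_A = 97681; Σ(ρt)_B = 37999.74 (in m·g/cm³).
e = (35650 − 16599) − (97681 − 37999.74) / 3.22 = 516 m.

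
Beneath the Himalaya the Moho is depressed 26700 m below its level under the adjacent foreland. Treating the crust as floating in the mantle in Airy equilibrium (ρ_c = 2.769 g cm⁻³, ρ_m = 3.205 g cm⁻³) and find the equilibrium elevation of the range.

Balancing pressure at the compensation depth: ρ_c h = (ρ_m − ρ_c) r.
h = r (ρ_m − ρ_c) / ρ_c = 26700 m × (3.205 − 2.769) / 2.769 = 4200 m.

4200 m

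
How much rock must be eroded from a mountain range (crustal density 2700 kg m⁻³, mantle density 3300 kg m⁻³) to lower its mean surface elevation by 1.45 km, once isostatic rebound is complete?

Net drop Δ = e − u = e − e ρ_c/ρ_m = e (ρ_m − ρ_c)/ρ_m.
e = Δ ρ_m/(ρ_m − ρ_c) = 1.45 km × 3300/600 = 7.97 km.

7.97 km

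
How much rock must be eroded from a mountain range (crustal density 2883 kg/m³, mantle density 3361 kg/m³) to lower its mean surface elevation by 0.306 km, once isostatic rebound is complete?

2.15 km

Net drop Δ = e − u = e − e ρ_c/ρ_m = e (ρ_m − ρ_c)/ρ_m.
e = Δ ρ_m/(ρ_m − ρ_c) = 0.306 km × 3361/478 = 2.15 km.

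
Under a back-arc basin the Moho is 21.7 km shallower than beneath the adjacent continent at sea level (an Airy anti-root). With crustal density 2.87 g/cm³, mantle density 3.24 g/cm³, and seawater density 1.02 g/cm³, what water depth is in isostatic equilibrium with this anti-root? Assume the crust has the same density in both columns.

Replacing a thickness d of crust by seawater at the top must be balanced by replacing crust with mantle at the base: d (ρ_c − ρ_w) = a (ρ_m − ρ_c).
d = a (ρ_m − ρ_c)/(ρ_c − ρ_w) = 21.7 km × 0.37/1.85 = 4.34 km.

4.34 km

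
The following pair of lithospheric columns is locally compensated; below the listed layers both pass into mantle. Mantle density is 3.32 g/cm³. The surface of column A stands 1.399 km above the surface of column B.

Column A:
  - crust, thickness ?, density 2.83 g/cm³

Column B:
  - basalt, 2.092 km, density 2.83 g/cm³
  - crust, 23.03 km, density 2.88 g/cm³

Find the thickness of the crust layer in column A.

Take the compensation level at the base of the deeper column (depth z_c below the surface of column A) and equate Σ ρ_i t_i down to z_c; mantle fills any gap and the z_c terms cancel.
Column A: x×2.83 + (z_c − 0 − x)×3.32
Column B: 1.399×0 + 2.092×2.83 + 23.03×2.88 + (z_c − 1.399 − 25.122)×3.32
The z_c×3.32 term appears on both sides and cancels. Collect the known terms of each column as K = Σ(ρt)_known − 3.32 × (depth of known layers): K_A = 0 − 3.32×0 = 0; K_B = 72.24676 − 3.32×(1.399 + 25.122) = −15.80296.
Balance: K_A − x×(3.32 − 2.83) = K_B, so x = (K_A − K_B)/(3.32 − 2.83) = 15.803/0.49 = 32.3 km.

32.3 km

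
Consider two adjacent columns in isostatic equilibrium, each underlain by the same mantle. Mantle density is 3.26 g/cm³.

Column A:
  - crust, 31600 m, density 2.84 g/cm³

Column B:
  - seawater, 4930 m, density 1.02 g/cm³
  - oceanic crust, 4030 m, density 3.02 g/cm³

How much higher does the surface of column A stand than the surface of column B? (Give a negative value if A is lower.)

For any compensation level in the mantle, the mantle terms cancel and isostasy reduces to e = (Σt_A − Σt_B) − (Σ(ρt)_A − Σ(ρt)_B) / ρ_m.
Σt_A = 31600 m; Σt_B = 8960 m; Σ(ρt)_A = 89744; Σ(ρt)_B = 17199.2 (in m·g/cm³).
e = (31600 − 8960) − (89744 − 17199.2) / 3.26 = 387 m.

387 m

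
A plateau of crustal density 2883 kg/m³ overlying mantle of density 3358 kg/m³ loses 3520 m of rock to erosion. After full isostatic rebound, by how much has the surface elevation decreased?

Rebound u = e ρ_c/ρ_m = 3520 m × 2883/3358 = 3022 m.
Net surface drop = e − u = 3520 m − 3022 m = e (ρ_m − ρ_c)/ρ_m = 498 m.

498 m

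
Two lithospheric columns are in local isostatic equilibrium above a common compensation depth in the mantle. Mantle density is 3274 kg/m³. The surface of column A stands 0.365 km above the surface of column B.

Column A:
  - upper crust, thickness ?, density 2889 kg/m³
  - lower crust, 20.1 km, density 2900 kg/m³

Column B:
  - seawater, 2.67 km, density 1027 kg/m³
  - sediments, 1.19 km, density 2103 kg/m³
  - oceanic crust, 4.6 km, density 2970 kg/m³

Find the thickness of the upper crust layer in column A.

Take the compensation level at the base of the deeper column (depth z_c below the surface of column A) and equate Σ ρ_i t_i down to z_c; mantle fills any gap and the z_c terms cancel.
Column A: x×2889 + 20.1×2900 + (z_c − 20.1 − x)×3274
Column B: 0.365×0 + 2.67×1027 + 1.19×2103 + 4.6×2970 + (z_c − 0.365 − 8.46)×3274
The z_c×3274 term appears on both sides and cancels. Collect the known terms of each column as K = Σ(ρt)_known − 3274 × (depth of known layers): K_A = 58290 − 3274×20.1 = −7517.4; K_B = 18906.66 − 3274×(0.365 + 8.46) = −9986.39.
Balance: K_A − x×(3274 − 2889) = K_B, so x = (K_A − K_B)/(3274 − 2889) = 2468.99/385 = 6.41 km.

6.41 km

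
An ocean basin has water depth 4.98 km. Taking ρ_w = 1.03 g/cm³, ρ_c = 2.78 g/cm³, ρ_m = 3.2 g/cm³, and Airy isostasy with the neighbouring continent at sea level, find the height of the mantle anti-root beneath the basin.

20.8 km

Balancing pressure at the compensation depth: replacing crust with seawater at the top is compensated by replacing crust with mantle at the base: d (ρ_c − ρ_w) = a (ρ_m − ρ_c).
a = d (ρ_c − ρ_w)/(ρ_m − ρ_c) = 4.98 km × 1.75/0.42 = 20.8 km.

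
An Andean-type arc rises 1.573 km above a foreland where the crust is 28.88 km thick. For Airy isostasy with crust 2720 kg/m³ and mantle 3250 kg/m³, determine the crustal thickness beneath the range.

Root depth r = h ρ_c / (ρ_m − ρ_c) = 1.573 km × 2720 / 530 = 8.073 km.
Total thickness = T + h + r = 28.88 km + 1.573 km + 8.073 km = 38.5 km.

38.5 km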